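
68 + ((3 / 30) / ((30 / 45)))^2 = 27209 / 400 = 68.02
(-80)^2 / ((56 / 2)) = 228.57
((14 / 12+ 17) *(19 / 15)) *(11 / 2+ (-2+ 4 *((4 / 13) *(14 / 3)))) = 1493191 / 7020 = 212.71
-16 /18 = -8 /9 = -0.89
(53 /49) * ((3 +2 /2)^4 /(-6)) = -6784 /147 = -46.15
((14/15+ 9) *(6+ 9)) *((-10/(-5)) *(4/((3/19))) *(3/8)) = 2831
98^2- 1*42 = 9562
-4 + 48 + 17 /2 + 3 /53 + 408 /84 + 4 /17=727185 /12614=57.65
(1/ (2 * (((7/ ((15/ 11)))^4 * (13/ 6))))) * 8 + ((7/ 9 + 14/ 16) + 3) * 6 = 27.92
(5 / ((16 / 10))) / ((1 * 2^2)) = 25 / 32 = 0.78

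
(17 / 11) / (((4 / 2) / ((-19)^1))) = -323 / 22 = -14.68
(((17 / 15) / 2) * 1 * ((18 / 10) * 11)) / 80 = 561 / 4000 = 0.14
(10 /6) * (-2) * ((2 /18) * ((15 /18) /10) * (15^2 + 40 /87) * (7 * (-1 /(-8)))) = -686525 /112752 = -6.09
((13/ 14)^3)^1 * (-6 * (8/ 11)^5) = -53993472/ 55240493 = -0.98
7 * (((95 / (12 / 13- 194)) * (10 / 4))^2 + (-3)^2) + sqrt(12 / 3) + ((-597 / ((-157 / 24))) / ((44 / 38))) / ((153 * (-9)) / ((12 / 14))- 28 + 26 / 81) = 34815382908745713 / 460865720604784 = 75.54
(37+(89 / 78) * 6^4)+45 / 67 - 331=1032519 / 871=1185.44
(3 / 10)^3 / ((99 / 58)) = 87 / 5500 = 0.02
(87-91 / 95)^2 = 66814276 / 9025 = 7403.24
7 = 7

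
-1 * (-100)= 100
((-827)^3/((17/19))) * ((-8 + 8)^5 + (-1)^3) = 10746576377/17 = 632151551.59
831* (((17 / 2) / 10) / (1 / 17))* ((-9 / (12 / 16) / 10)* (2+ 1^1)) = -2161431 / 50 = -43228.62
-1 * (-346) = 346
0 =0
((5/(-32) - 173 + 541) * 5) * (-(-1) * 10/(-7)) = -294275/112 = -2627.46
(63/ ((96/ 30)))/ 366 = 105/ 1952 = 0.05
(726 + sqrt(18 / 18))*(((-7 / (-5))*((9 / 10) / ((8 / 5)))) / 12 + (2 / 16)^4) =980723 / 20480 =47.89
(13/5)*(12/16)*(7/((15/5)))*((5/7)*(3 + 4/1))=91/4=22.75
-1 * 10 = -10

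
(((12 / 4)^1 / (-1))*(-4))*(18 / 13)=216 / 13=16.62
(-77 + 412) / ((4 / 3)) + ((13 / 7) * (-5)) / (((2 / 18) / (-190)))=451635 / 28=16129.82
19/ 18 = 1.06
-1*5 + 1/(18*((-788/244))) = -5.02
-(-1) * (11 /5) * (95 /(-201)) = -209 /201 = -1.04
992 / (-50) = -496 / 25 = -19.84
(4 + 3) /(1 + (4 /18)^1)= 63 /11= 5.73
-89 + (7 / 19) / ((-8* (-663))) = -8969057 / 100776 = -89.00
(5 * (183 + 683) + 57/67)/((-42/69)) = -6673841/938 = -7114.97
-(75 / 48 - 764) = 12199 / 16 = 762.44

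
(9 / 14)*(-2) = -9 / 7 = -1.29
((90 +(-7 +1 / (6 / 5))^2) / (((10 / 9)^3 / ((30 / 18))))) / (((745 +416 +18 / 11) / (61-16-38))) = 152097 / 162400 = 0.94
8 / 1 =8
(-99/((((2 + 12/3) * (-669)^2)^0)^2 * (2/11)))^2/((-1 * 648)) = -14641/32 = -457.53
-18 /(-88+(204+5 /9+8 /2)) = -162 /1085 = -0.15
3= 3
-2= -2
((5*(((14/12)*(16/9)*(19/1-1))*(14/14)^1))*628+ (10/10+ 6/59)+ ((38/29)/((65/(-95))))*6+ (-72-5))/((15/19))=148515150302/1000935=148376.42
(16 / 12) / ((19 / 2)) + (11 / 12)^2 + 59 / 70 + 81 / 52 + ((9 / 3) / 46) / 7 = 13868209 / 4090320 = 3.39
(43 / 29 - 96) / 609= -2741 / 17661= -0.16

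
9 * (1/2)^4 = 9/16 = 0.56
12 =12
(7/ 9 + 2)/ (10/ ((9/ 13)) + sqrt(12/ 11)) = 17875/ 92464 - 225 * sqrt(33)/ 92464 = 0.18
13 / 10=1.30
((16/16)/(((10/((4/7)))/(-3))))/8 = -3/140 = -0.02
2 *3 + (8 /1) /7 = 50 /7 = 7.14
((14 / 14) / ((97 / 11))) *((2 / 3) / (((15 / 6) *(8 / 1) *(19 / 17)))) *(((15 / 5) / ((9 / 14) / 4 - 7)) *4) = -20944 / 3529345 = -0.01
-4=-4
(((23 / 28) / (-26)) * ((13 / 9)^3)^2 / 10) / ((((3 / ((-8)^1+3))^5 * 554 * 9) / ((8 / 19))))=5337336875 / 171275498822988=0.00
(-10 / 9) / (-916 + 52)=5 / 3888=0.00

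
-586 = -586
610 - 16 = 594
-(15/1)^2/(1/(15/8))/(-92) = 3375/736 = 4.59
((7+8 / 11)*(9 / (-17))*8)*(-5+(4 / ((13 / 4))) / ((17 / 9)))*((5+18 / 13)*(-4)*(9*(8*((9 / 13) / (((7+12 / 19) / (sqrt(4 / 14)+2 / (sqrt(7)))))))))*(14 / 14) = -565656224256*sqrt(7) / 83400317 -282828112128*sqrt(14) / 83400317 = -30633.36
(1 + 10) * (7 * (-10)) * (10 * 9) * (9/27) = -23100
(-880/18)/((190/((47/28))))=-517/1197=-0.43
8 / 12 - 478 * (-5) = 7172 / 3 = 2390.67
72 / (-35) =-72 / 35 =-2.06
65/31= 2.10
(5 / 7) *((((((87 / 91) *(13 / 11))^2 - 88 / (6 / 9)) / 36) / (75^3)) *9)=-258353 / 4669087500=-0.00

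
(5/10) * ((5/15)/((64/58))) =29/192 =0.15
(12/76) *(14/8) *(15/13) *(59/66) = 0.29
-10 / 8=-5 / 4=-1.25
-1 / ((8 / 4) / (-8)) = 4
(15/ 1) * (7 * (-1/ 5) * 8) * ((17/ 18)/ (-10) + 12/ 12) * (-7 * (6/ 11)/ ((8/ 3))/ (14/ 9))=30807/ 220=140.03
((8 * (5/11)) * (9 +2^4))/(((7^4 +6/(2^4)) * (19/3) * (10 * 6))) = 400/4015099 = 0.00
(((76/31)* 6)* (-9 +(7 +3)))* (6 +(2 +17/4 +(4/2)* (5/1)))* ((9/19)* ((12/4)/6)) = 2403/31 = 77.52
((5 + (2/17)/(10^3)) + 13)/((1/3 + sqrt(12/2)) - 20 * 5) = -137241897/759449500 - 1377009 * sqrt(6)/759449500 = -0.19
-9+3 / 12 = -35 / 4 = -8.75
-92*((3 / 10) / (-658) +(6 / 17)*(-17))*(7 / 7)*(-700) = -18162180 / 47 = -386429.36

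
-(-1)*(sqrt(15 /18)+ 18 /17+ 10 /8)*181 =583.13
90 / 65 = 18 / 13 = 1.38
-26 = -26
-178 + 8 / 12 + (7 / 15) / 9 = -177.28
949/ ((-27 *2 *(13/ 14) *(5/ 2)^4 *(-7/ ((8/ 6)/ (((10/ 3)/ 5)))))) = 2336/ 16875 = 0.14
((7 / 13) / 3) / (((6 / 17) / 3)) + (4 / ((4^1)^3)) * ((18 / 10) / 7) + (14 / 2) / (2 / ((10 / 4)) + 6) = 954607 / 371280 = 2.57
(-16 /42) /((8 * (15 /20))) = -4 /63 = -0.06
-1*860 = -860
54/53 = 1.02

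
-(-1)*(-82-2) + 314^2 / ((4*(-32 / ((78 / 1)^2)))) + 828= -37485177 / 8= -4685647.12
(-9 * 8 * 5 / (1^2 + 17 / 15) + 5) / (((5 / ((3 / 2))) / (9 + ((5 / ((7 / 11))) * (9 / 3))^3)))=-441654579 / 686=-643811.34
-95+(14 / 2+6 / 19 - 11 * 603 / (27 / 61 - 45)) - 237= -175.82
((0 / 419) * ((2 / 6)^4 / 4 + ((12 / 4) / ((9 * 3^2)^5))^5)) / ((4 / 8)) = 0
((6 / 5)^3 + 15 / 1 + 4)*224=580384 / 125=4643.07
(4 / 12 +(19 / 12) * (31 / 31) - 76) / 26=-889 / 312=-2.85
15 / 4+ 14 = 71 / 4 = 17.75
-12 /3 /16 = -1 /4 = -0.25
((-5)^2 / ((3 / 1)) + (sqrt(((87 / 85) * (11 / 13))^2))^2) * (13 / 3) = 33273172 / 845325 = 39.36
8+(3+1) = 12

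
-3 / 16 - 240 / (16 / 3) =-723 / 16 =-45.19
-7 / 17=-0.41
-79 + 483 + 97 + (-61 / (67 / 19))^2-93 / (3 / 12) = 1922362 / 4489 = 428.24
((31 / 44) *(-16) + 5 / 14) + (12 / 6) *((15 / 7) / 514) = -431687 / 39578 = -10.91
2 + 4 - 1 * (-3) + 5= 14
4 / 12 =1 / 3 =0.33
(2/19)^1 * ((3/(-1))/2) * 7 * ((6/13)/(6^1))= -21/247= -0.09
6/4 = 3/2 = 1.50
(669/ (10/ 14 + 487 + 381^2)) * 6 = 9366/ 339847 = 0.03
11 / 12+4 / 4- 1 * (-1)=35 / 12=2.92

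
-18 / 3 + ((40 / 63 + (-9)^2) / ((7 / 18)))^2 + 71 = 105957861 / 2401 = 44130.72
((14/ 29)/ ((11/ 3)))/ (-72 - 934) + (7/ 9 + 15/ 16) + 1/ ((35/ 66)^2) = 149195472023/ 28304614800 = 5.27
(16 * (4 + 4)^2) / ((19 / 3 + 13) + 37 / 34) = 104448 / 2083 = 50.14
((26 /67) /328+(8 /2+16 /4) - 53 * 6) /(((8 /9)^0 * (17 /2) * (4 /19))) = -64719073 /373592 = -173.23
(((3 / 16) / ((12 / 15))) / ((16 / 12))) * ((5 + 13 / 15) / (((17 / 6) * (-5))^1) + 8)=3627 / 2720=1.33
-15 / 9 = -5 / 3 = -1.67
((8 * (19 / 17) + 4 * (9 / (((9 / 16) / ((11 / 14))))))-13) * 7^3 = 269549 / 17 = 15855.82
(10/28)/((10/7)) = 1/4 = 0.25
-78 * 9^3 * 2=-113724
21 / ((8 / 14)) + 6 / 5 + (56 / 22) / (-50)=41689 / 1100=37.90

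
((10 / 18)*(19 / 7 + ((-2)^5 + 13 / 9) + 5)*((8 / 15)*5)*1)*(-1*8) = 460480 / 1701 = 270.71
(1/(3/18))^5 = 7776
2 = 2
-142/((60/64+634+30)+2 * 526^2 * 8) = -0.00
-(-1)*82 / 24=41 / 12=3.42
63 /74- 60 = -4377 /74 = -59.15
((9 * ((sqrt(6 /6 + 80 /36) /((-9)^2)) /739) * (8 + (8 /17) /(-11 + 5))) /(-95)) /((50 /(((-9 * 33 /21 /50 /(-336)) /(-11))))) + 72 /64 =101 * sqrt(29) /15789806550000 + 9 /8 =1.13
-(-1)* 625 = 625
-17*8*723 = -98328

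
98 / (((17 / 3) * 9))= 98 / 51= 1.92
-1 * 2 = -2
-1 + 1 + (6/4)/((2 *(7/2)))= 3/14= 0.21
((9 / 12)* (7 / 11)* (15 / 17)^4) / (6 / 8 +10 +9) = 1063125 / 72579749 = 0.01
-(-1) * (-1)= -1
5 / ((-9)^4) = 5 / 6561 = 0.00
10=10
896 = 896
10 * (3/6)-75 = -70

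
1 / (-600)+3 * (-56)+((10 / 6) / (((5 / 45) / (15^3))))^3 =77847802734274199 / 600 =129746337890457.00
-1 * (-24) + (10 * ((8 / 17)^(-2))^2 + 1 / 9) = 4202861 / 18432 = 228.02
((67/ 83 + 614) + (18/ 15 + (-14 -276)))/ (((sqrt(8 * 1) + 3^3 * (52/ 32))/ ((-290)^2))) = 6389964154080/ 10183187 -291280417280 * sqrt(2)/ 10183187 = 587049.17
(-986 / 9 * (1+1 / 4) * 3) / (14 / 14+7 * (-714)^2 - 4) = -2465 / 21411414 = -0.00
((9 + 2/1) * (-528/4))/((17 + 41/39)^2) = -4563/1024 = -4.46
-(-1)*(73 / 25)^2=5329 / 625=8.53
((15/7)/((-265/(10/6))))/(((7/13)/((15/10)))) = -195/5194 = -0.04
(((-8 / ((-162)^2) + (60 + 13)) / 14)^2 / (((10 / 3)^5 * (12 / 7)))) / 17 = 229394060401 / 101186366400000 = 0.00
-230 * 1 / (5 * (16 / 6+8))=-69 / 16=-4.31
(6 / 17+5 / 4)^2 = 11881 / 4624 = 2.57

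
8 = 8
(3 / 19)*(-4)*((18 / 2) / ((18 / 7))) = -42 / 19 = -2.21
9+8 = 17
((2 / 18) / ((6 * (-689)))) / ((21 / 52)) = -2 / 30051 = -0.00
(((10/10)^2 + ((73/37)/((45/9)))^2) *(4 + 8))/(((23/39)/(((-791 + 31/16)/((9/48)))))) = -3116064120/31487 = -98963.51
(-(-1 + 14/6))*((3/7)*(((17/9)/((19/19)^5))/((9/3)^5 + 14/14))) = -17/3843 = -0.00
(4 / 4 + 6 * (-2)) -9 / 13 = -152 / 13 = -11.69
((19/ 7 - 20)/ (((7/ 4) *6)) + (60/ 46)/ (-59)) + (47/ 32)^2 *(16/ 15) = 13461919/ 21277760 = 0.63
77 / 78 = 0.99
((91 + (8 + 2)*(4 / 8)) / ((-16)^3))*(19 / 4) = -57 / 512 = -0.11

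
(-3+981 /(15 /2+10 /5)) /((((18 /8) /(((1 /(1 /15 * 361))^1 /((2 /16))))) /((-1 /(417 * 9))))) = -101600 /25741827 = -0.00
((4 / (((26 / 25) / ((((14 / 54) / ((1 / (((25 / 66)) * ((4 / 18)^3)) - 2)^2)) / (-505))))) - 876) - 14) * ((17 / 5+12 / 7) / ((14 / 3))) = -321442419984642569 / 329560366133817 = -975.37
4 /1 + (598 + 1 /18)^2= 357674.45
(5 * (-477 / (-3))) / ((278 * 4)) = 0.71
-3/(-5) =3/5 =0.60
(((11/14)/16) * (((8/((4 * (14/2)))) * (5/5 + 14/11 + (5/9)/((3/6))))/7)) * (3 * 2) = 335/8232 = 0.04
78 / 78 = 1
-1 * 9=-9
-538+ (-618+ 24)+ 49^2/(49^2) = -1131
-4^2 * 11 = -176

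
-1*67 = -67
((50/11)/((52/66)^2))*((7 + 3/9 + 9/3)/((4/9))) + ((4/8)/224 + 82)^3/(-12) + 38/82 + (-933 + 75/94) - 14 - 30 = -16429578168091433375/351385395658752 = -46756.58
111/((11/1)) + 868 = 9659/11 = 878.09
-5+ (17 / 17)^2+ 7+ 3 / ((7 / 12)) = 57 / 7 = 8.14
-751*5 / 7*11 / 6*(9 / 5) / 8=-221.28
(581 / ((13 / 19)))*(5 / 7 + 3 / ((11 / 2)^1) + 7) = 1002972 / 143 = 7013.79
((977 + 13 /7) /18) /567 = 0.10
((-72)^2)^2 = 26873856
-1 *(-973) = 973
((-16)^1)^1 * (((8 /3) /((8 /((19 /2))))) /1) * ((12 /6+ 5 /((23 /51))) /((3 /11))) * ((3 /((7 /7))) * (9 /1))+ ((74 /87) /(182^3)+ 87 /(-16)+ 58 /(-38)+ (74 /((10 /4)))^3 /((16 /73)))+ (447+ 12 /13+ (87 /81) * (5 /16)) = 1712206459895884691 /32231267830125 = 53122.53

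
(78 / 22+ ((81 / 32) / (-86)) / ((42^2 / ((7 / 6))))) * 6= 18031005 / 847616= 21.27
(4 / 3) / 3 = 0.44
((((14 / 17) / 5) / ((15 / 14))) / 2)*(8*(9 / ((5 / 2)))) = 4704 / 2125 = 2.21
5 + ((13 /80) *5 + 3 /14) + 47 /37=30239 /4144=7.30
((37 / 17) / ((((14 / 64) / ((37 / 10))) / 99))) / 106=1084248 / 31535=34.38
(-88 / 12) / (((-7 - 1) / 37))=33.92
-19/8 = -2.38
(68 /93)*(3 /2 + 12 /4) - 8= -146 /31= -4.71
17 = 17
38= 38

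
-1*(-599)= 599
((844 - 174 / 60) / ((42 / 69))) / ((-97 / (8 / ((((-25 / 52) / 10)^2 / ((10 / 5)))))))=-8369550592 / 84875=-98610.32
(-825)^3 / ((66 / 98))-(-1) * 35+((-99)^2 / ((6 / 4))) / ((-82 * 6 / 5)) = -833765656.40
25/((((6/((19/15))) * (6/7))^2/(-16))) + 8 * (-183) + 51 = -1047766/729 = -1437.26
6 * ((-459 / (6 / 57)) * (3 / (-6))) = 26163 / 2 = 13081.50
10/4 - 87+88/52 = -2153/26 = -82.81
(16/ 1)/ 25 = 16/ 25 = 0.64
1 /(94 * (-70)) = -1 /6580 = -0.00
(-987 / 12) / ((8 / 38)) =-6251 / 16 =-390.69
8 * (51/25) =408/25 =16.32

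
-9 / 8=-1.12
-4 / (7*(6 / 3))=-2 / 7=-0.29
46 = 46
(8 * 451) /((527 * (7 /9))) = 32472 /3689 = 8.80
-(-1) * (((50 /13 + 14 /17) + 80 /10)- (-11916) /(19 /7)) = 4402.77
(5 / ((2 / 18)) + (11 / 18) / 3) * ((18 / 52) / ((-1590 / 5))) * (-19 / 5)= 46379 / 248040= 0.19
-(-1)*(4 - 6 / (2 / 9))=-23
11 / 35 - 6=-199 / 35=-5.69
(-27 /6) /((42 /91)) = -9.75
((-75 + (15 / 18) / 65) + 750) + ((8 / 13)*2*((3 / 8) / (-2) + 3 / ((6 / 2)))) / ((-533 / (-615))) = 4057 / 6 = 676.17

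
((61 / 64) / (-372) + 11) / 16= 261827 / 380928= 0.69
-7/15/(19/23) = -0.56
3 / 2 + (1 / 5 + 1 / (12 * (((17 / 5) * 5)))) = 1739 / 1020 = 1.70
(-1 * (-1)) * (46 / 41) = 46 / 41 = 1.12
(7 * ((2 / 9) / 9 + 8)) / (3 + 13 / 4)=8.99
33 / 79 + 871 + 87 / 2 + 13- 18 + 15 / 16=1151321 / 1264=910.86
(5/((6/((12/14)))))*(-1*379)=-1895/7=-270.71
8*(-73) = -584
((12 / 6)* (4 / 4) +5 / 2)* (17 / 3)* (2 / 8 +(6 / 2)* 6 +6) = 4947 / 8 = 618.38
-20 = -20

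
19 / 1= 19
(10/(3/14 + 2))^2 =19600/961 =20.40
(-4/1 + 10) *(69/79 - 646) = -3870.76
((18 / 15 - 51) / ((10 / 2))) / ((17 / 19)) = -4731 / 425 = -11.13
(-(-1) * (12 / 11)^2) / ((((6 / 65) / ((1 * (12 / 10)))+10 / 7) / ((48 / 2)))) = 314496 / 16577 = 18.97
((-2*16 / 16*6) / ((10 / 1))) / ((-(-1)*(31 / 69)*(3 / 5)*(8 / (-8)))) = 4.45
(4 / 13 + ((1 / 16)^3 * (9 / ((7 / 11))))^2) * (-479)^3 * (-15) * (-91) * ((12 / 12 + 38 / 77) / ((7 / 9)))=-5610879523481842070775 / 63300435968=-88638876457.63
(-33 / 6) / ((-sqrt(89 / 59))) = 11 * sqrt(5251) / 178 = 4.48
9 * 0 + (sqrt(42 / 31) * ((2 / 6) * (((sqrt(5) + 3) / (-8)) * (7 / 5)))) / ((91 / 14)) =7 * sqrt(1302) * (-3 - sqrt(5)) / 24180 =-0.05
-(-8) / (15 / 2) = 16 / 15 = 1.07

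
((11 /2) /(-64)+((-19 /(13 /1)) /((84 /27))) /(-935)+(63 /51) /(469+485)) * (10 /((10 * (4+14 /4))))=-145701377 /12987374400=-0.01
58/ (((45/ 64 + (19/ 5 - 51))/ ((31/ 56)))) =-0.69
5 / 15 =1 / 3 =0.33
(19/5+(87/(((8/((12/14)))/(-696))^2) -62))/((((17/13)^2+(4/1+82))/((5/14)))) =6676417163/3389526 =1969.72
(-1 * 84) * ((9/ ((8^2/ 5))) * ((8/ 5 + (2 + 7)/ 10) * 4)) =-4725/ 8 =-590.62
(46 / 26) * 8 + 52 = 860 / 13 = 66.15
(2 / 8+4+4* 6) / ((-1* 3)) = -113 / 12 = -9.42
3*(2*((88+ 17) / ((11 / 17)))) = 10710 / 11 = 973.64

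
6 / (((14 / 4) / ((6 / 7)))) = 72 / 49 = 1.47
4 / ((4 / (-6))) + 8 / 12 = -16 / 3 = -5.33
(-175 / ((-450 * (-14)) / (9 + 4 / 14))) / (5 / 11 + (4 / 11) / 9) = -715 / 1372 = -0.52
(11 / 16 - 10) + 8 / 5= -617 / 80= -7.71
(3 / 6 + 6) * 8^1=52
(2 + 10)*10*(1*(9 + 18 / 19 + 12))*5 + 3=250257 / 19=13171.42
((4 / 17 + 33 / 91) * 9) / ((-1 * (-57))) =2775 / 29393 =0.09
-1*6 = -6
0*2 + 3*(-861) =-2583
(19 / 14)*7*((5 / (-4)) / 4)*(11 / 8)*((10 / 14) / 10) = -1045 / 3584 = -0.29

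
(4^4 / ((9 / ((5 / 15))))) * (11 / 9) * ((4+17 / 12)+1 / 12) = 15488 / 243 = 63.74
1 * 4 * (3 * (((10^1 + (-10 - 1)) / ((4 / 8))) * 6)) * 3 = -432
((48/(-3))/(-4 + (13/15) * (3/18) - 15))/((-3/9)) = -4320/1697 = -2.55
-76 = -76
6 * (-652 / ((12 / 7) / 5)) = -11410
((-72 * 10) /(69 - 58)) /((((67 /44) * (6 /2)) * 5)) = -192 /67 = -2.87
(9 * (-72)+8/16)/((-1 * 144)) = 1295/288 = 4.50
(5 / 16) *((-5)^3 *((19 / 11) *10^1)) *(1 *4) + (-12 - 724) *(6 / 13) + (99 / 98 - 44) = -21592391 / 7007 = -3081.55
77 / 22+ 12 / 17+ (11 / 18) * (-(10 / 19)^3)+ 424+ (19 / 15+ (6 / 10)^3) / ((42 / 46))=429.74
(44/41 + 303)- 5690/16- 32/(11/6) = -248975/3608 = -69.01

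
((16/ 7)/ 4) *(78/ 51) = 104/ 119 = 0.87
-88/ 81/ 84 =-22/ 1701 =-0.01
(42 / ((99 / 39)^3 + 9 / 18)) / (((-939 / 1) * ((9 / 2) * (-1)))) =123032 / 208658007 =0.00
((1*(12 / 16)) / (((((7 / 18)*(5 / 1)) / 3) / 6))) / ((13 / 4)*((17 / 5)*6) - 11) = 486 / 3871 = 0.13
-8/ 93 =-0.09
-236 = -236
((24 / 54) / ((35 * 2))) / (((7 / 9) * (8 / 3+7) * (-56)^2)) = 3 / 11140640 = 0.00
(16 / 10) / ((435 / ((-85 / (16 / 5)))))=-17 / 174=-0.10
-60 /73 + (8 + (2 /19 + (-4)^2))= 32294 /1387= 23.28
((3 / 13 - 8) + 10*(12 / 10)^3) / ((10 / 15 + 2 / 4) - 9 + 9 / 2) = -9273 / 3250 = -2.85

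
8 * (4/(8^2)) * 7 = 7/2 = 3.50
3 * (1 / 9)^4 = 1 / 2187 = 0.00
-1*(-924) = 924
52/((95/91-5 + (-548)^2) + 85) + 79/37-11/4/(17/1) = 135730374347/68774958124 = 1.97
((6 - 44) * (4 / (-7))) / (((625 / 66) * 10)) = 5016 / 21875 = 0.23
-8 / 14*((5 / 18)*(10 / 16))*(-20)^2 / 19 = -2500 / 1197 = -2.09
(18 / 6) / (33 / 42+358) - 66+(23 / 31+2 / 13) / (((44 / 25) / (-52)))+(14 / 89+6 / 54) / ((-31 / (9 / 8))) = -112768393787 / 1219544216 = -92.47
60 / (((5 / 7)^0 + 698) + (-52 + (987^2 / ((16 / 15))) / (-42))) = -1920 / 675131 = -0.00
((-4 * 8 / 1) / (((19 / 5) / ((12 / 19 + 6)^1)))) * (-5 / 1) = 100800 / 361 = 279.22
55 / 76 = 0.72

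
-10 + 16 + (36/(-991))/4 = 5937/991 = 5.99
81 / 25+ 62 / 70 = 722 / 175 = 4.13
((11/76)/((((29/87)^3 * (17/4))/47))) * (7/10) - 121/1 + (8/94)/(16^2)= -90.75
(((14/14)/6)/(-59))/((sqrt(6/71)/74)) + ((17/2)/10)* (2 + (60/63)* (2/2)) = 1.79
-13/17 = -0.76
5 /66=0.08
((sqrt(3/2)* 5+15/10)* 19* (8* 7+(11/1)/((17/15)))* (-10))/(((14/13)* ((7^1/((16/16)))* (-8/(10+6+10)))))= 53800305/6664+89667175* sqrt(6)/6664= 41032.28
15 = 15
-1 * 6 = -6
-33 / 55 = -3 / 5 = -0.60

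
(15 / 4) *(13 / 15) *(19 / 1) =247 / 4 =61.75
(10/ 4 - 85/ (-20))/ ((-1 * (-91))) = 27/ 364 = 0.07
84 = 84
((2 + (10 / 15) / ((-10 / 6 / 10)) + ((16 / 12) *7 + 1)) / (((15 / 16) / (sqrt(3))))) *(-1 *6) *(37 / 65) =-1184 *sqrt(3) / 39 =-52.58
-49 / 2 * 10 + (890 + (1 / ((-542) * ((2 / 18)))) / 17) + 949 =14687107 / 9214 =1594.00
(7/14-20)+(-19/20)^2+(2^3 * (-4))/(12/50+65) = -12453009/652400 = -19.09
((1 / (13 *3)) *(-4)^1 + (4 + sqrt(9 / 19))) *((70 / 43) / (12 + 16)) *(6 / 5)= 9 *sqrt(19) / 817 + 152 / 559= 0.32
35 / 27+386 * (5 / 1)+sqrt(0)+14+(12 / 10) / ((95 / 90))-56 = 4848961 / 2565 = 1890.43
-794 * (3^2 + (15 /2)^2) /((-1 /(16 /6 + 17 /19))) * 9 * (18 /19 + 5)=7130611089 /722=9876192.64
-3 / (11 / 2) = -0.55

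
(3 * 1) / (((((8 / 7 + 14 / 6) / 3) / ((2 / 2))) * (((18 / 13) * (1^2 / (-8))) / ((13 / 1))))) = -14196 / 73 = -194.47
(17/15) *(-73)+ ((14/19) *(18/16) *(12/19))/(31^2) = -430526126/5203815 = -82.73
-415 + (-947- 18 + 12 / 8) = -2757 / 2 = -1378.50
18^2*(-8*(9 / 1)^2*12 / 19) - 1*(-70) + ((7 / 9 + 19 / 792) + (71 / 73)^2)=-10627646806039 / 80190792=-132529.52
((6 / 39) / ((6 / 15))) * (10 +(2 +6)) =90 / 13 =6.92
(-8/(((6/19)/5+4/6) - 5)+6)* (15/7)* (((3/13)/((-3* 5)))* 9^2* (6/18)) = -776142/110747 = -7.01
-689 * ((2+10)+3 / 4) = -35139 / 4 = -8784.75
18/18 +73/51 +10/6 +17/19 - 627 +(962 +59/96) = 340.61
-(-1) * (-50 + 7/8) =-393/8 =-49.12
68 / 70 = 34 / 35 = 0.97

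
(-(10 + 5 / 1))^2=225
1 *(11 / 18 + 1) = 29 / 18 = 1.61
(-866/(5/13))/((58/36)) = -202644/145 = -1397.54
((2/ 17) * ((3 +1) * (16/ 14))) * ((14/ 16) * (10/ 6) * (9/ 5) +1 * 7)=88/ 17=5.18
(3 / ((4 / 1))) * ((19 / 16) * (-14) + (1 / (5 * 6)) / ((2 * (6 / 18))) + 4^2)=-69 / 160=-0.43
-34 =-34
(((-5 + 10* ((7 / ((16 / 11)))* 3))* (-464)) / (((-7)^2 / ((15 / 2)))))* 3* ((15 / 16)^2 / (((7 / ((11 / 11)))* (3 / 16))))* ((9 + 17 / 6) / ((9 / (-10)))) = 1434865625 / 5488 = 261455.11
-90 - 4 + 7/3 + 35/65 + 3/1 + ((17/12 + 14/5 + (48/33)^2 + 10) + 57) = -465477/31460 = -14.80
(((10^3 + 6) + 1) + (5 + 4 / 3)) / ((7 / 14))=6080 / 3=2026.67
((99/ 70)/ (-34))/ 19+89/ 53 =4019333/ 2396660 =1.68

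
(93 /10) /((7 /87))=8091 /70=115.59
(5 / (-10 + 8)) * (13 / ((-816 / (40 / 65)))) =5 / 204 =0.02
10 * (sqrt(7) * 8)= 80 * sqrt(7)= 211.66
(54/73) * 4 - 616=-44752/73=-613.04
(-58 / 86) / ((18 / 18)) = -29 / 43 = -0.67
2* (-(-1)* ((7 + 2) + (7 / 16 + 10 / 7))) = 1217 / 56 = 21.73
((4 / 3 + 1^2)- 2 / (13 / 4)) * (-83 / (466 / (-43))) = 239123 / 18174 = 13.16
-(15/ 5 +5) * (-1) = 8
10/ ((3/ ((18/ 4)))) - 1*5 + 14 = 24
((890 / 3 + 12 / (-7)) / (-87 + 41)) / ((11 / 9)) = -9291 / 1771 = -5.25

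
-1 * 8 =-8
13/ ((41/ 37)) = 481/ 41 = 11.73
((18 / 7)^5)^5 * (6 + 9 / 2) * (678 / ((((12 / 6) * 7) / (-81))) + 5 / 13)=-12897019964220516340142955058968920064 / 17433892055631543710491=-739767111271890.98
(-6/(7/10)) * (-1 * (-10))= -600/7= -85.71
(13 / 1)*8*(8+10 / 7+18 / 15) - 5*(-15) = 41313 / 35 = 1180.37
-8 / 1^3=-8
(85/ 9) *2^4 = 1360/ 9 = 151.11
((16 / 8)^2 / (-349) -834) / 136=-145535 / 23732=-6.13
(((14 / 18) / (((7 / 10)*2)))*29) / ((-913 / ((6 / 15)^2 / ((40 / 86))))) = -1247 / 205425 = -0.01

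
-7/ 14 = -0.50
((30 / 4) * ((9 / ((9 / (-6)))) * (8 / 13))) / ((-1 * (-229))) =-360 / 2977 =-0.12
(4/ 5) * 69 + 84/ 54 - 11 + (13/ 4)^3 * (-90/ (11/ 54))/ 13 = -8877691/ 7920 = -1120.92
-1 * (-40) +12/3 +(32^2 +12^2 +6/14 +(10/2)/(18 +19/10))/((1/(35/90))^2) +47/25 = 119616299/537300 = 222.62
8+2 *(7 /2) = 15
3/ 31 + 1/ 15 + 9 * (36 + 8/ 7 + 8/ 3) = 358.45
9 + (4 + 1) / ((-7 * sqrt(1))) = 58 / 7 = 8.29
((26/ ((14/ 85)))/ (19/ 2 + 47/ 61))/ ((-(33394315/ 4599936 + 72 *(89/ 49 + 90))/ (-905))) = 561206221804800/ 267011505817697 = 2.10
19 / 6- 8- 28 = -197 / 6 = -32.83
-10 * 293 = -2930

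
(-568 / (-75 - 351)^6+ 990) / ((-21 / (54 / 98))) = -10417042919281679 / 401015232470664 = -25.98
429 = 429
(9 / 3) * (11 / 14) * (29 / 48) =319 / 224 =1.42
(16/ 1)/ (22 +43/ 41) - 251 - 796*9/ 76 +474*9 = 70409294/ 17955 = 3921.43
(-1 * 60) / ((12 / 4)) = -20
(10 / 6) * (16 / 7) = 80 / 21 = 3.81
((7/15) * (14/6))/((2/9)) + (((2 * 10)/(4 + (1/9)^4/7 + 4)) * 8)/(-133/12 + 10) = -13.56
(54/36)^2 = 9/4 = 2.25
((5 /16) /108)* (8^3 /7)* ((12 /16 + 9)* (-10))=-1300 /63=-20.63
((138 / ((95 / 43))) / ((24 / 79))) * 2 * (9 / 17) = 217.70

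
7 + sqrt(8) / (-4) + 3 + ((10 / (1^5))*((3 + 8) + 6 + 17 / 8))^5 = 262003549988365 / 1024 - sqrt(2) / 2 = 255862841784.81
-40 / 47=-0.85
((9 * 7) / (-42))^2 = 9 / 4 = 2.25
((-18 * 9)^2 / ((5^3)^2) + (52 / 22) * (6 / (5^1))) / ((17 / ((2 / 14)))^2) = 776184 / 2433921875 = 0.00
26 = 26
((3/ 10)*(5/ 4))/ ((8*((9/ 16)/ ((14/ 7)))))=1/ 6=0.17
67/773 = 0.09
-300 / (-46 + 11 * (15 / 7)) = 2100 / 157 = 13.38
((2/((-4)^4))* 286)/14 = 143/896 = 0.16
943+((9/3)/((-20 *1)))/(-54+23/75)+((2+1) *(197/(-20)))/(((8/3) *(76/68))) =11422937833/12242080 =933.09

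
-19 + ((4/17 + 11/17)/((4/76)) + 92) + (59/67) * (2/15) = 1535636/17085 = 89.88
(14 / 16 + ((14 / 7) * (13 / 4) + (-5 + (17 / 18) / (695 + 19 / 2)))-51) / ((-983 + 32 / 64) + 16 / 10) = 42745 / 862308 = 0.05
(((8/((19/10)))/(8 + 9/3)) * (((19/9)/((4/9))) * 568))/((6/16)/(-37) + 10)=3362560/32527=103.38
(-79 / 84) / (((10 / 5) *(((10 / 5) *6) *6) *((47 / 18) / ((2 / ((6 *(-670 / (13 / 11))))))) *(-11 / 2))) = -1027 / 3840772320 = -0.00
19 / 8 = 2.38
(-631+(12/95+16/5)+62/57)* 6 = -3759.52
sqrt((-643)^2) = 643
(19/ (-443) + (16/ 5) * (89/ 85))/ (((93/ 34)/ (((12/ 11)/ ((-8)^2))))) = 622757/ 30212600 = 0.02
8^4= 4096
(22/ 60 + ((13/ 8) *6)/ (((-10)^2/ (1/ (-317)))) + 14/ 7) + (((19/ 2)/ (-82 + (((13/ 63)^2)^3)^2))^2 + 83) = 3337309134815407511679763739031234921936399537402152623/ 39087815513736754743535997907507936328743587910908400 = 85.38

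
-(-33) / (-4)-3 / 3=-37 / 4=-9.25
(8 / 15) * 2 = 16 / 15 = 1.07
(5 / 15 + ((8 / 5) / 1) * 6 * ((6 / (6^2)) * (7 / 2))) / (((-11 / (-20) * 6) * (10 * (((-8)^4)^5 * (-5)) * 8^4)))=-89 / 11687857045102371903897600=-0.00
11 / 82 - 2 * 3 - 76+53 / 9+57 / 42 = -192743 / 2583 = -74.62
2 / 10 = 1 / 5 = 0.20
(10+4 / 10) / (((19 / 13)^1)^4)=2.28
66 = 66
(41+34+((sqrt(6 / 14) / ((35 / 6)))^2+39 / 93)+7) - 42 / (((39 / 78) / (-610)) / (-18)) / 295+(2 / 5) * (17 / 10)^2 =-477241765647 / 156836750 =-3042.92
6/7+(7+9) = 118/7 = 16.86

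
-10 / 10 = -1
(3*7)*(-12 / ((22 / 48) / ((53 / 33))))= -106848 / 121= -883.04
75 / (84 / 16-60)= -100 / 73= -1.37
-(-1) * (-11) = -11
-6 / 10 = -0.60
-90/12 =-7.50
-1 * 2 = -2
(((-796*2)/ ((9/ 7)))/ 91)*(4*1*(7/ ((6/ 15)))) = -952.48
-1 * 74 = -74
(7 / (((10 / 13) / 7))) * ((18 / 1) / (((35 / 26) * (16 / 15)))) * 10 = 31941 / 4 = 7985.25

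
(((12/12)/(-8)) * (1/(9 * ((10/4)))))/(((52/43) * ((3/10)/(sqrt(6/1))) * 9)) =-43 * sqrt(6)/25272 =-0.00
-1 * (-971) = 971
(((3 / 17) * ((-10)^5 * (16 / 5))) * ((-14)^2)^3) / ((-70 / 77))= 7951190016000 / 17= 467717059764.71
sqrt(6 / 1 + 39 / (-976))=sqrt(354837) / 244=2.44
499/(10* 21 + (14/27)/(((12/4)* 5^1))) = 202095/85064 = 2.38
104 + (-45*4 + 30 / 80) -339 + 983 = 4547 / 8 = 568.38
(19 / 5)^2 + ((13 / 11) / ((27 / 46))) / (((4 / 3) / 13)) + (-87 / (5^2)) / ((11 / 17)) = 142031 / 4950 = 28.69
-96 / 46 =-48 / 23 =-2.09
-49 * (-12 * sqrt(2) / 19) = 588 * sqrt(2) / 19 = 43.77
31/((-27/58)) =-1798/27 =-66.59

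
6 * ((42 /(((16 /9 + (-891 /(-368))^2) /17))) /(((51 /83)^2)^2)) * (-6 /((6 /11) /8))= -15836117313888256 /45748445969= -346156.40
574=574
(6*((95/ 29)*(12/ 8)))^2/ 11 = 731025/ 9251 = 79.02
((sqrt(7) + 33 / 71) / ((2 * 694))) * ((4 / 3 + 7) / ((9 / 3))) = 275 / 295644 + 25 * sqrt(7) / 12492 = 0.01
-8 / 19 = -0.42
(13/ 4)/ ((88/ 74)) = 2.73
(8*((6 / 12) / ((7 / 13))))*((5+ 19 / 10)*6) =10764 / 35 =307.54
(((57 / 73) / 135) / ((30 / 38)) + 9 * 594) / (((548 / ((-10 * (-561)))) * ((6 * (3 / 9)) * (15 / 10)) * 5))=49260383557 / 13501350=3648.55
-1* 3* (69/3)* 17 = -1173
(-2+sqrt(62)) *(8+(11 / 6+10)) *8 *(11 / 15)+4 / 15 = -2092 / 9+5236 *sqrt(62) / 45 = 683.74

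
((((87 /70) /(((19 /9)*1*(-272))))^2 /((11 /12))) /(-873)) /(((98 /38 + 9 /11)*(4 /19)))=-204363 /24966862592000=-0.00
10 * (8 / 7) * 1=80 / 7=11.43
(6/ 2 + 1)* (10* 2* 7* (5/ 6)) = 1400/ 3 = 466.67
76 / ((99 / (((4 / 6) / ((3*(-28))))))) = -38 / 6237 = -0.01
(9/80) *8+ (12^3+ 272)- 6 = 19949/10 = 1994.90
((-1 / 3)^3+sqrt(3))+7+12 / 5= sqrt(3)+1264 / 135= 11.10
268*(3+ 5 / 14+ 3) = 11926 / 7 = 1703.71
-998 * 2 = -1996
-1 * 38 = -38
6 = 6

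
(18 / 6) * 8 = 24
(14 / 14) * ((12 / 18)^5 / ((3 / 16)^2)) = 8192 / 2187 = 3.75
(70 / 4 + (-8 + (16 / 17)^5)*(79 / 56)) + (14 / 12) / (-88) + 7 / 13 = 530851252315 / 68221289136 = 7.78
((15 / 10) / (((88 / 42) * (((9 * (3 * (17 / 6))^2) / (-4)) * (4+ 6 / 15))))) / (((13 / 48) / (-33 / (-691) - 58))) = 67275600 / 314126527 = 0.21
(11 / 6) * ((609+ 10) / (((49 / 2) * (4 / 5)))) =34045 / 588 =57.90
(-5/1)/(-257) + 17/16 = 4449/4112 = 1.08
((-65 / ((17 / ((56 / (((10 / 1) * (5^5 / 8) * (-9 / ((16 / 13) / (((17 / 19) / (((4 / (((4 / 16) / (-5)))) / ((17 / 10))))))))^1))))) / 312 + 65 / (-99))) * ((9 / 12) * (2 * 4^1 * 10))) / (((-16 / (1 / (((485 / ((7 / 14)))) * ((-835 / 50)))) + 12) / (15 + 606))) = 29855540183040 / 409421956291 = 72.92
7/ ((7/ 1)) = 1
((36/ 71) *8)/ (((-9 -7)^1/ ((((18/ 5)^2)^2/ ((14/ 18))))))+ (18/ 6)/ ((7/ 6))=-16207362/ 310625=-52.18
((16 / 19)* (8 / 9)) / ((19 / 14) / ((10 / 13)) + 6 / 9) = 0.31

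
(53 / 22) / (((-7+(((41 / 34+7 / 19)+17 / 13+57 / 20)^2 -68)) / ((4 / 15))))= -149515976480 / 9808526140743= -0.02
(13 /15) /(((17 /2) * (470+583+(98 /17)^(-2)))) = 249704 /2578891755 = 0.00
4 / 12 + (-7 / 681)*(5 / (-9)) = 2078 / 6129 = 0.34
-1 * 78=-78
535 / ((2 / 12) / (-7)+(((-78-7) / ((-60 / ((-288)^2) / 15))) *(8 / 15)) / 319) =1433586 / 7896205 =0.18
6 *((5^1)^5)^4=572204589843750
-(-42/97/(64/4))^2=-441/602176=-0.00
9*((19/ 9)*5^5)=59375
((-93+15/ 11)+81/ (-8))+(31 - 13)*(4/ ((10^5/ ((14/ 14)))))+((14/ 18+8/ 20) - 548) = -1605242593/ 2475000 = -648.58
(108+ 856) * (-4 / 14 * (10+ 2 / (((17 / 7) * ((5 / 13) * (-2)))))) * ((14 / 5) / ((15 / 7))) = -6828976 / 2125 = -3213.64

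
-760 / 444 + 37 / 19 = 497 / 2109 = 0.24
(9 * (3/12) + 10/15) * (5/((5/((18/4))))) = 13.12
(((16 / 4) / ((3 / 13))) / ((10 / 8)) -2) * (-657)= -38982 / 5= -7796.40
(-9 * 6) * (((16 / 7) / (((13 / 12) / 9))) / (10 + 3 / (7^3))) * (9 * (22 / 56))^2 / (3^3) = -2117016 / 44629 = -47.44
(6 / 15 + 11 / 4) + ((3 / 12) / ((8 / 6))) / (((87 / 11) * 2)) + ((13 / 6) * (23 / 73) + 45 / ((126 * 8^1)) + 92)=682070993 / 7113120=95.89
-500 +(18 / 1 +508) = 26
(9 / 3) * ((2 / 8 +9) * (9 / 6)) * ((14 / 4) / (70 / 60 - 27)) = -6993 / 1240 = -5.64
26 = 26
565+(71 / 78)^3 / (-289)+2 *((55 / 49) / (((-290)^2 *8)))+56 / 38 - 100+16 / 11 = 5527093866735857639 / 11811906832405680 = 467.93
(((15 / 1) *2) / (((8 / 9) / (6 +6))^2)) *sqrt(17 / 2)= 10935 *sqrt(34) / 4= 15940.36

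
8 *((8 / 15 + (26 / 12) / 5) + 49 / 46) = 5608 / 345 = 16.26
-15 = -15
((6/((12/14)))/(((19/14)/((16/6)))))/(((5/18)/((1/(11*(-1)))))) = -4704/1045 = -4.50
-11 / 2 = -5.50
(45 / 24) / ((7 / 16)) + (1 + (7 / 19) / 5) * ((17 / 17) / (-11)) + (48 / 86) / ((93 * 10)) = 8168728 / 1950179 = 4.19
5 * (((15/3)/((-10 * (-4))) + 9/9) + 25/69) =7.44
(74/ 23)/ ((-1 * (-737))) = 74/ 16951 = 0.00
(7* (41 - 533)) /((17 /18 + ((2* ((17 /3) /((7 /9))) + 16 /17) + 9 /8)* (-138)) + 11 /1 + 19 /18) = 1639344 /1086703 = 1.51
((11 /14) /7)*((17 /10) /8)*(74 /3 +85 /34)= 30481 /47040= 0.65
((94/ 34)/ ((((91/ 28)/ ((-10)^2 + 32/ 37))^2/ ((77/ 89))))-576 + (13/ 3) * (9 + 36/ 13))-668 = 388868033647/ 350049193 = 1110.90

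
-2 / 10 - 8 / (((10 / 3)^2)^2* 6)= -527 / 2500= -0.21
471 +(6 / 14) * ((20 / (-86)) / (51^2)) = 122915447 / 260967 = 471.00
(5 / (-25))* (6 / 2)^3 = -27 / 5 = -5.40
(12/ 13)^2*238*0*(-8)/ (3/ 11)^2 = 0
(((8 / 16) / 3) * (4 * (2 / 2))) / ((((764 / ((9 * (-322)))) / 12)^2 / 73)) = 100833.34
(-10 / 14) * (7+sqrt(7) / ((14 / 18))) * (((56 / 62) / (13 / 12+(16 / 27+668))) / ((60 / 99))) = -2268 / 203825 - 2916 * sqrt(7) / 1426775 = -0.02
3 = 3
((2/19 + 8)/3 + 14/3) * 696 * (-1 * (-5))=487200/19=25642.11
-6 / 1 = -6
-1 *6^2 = -36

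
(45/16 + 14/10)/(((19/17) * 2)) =1.88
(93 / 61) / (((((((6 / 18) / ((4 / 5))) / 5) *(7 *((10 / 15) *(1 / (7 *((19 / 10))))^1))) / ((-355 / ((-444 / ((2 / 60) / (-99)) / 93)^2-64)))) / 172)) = -46658336499 / 2946497214464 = -0.02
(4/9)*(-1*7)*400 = -11200/9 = -1244.44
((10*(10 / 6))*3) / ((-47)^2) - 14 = -13.98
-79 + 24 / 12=-77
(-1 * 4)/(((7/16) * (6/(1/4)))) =-8/21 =-0.38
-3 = -3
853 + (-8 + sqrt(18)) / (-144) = 15355 / 18 - sqrt(2) / 48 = 853.03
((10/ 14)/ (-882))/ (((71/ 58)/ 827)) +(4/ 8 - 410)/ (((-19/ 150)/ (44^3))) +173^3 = 1168389587235286/ 4164363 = 280568621.72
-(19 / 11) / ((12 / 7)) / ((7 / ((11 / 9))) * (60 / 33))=-209 / 2160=-0.10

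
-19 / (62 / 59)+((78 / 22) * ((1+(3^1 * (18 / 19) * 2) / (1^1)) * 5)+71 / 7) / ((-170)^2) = -5923124584 / 327675425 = -18.08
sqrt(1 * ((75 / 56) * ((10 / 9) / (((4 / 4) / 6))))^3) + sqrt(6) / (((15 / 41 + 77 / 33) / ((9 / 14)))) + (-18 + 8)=-10 + 1107 * sqrt(6) / 4648 + 625 * sqrt(70) / 196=17.26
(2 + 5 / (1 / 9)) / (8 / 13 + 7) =611 / 99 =6.17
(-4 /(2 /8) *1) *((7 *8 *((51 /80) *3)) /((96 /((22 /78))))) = -1309 /260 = -5.03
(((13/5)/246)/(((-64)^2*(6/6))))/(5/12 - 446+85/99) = -33/5687572480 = -0.00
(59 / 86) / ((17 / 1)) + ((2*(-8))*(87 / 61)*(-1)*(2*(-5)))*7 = -142453681 / 89182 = -1597.34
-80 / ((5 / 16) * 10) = -128 / 5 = -25.60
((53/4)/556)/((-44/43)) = -2279/97856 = -0.02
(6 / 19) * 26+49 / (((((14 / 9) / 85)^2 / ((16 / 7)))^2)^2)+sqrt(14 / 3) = sqrt(42) / 3+570538620220161869966138844 / 5367029731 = 106304352466081369.95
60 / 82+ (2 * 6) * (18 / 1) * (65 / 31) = 576570 / 1271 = 453.63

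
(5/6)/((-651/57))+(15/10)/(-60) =-2551/26040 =-0.10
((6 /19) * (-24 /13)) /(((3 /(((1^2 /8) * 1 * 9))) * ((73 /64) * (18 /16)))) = -3072 /18031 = -0.17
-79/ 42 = -1.88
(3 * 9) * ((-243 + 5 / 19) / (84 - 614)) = 62262 / 5035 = 12.37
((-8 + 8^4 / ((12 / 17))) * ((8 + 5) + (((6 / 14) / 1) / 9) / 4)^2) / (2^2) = 2595972277 / 10584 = 245273.27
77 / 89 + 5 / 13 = 1446 / 1157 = 1.25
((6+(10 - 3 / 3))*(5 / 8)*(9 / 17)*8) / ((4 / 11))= 7425 / 68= 109.19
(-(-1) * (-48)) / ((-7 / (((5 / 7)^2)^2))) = 30000 / 16807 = 1.78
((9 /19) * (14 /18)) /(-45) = -7 /855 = -0.01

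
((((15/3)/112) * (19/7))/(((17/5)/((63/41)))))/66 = 1425/1717408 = 0.00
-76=-76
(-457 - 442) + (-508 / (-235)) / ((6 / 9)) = -210503 / 235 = -895.76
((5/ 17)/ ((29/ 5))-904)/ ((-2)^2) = -445647/ 1972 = -225.99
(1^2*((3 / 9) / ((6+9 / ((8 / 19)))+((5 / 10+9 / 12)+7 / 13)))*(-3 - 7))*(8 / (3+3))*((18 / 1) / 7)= -8320 / 21231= -0.39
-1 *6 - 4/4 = -7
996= 996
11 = 11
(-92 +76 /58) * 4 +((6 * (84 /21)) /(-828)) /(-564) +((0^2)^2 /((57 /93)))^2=-204698131 /564282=-362.76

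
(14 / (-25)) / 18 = -7 / 225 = -0.03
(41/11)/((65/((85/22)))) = 697/3146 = 0.22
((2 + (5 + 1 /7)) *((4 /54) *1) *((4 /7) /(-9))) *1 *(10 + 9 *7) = -29200 /11907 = -2.45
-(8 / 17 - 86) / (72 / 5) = 3635 / 612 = 5.94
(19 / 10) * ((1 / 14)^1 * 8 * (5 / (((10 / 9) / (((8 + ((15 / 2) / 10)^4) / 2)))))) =364059 / 17920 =20.32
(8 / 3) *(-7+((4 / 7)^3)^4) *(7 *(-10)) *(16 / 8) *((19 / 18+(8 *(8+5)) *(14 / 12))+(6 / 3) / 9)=5701253830734320 / 17795940687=320368.22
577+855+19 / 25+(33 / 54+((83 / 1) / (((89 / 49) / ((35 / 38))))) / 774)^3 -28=1405.05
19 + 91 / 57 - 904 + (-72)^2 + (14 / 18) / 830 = 610383793 / 141930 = 4300.60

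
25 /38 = 0.66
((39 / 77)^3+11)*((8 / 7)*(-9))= -114.48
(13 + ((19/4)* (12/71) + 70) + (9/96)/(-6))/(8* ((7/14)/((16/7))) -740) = -380729/3354608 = -0.11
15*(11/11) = 15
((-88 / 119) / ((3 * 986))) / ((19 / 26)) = -1144 / 3344019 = -0.00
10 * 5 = 50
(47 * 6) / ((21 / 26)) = 2444 / 7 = 349.14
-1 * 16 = -16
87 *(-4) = -348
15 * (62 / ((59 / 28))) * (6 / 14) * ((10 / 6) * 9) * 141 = 23603400 / 59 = 400057.63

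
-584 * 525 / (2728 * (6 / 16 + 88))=-43800 / 34441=-1.27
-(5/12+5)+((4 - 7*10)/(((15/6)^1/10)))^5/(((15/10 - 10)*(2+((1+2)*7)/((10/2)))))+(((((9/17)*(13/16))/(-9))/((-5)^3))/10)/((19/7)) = 24333748719.90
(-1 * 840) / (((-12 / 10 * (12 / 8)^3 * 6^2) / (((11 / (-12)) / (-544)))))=1925 / 198288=0.01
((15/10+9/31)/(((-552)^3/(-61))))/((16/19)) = 42883/55617011712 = 0.00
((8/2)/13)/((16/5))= 5/52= 0.10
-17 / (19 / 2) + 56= 1030 / 19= 54.21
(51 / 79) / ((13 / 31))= 1581 / 1027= 1.54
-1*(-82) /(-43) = -82 /43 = -1.91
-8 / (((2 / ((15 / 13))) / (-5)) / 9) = 2700 / 13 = 207.69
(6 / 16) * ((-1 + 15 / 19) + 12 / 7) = 75 / 133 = 0.56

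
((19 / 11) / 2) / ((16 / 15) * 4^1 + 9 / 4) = 0.13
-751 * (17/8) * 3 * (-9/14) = 344709/112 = 3077.76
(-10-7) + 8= -9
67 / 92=0.73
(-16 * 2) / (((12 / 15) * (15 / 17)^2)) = -2312 / 45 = -51.38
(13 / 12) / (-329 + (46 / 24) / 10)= -0.00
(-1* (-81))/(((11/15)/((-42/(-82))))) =25515/451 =56.57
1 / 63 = 0.02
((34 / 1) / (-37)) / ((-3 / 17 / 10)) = 5780 / 111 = 52.07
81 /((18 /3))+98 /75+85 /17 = 19.81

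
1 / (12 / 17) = 17 / 12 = 1.42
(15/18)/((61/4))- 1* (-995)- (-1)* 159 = 211192/183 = 1154.05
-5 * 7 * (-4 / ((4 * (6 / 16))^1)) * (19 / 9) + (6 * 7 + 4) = 243.04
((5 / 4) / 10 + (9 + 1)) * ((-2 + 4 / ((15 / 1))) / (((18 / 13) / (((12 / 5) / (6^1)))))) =-507 / 100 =-5.07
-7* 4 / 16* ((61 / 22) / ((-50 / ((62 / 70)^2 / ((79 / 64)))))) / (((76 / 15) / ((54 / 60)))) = 1582767 / 144471250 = 0.01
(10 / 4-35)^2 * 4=4225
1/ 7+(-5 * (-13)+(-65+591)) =4138/ 7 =591.14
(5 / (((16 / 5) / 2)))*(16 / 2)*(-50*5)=-6250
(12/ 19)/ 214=6/ 2033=0.00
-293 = -293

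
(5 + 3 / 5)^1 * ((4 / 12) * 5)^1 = 28 / 3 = 9.33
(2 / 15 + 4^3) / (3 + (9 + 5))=962 / 255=3.77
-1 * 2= -2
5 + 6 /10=28 /5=5.60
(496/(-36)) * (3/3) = -124/9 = -13.78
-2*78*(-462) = 72072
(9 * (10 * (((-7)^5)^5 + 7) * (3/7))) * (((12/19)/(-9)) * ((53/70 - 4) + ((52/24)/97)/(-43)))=-7994089640877935031590400/679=-11773327895254690768174.37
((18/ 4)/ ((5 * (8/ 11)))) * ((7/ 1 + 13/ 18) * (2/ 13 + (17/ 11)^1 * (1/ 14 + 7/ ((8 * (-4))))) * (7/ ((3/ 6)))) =-65747/ 6656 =-9.88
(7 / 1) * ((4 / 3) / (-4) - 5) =-112 / 3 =-37.33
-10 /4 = -5 /2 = -2.50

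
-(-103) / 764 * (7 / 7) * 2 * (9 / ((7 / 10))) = 4635 / 1337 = 3.47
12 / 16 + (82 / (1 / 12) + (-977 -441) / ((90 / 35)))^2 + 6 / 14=187105.49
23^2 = 529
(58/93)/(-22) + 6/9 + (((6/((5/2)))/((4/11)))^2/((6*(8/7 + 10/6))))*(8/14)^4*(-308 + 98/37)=-228406961549/2735681025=-83.49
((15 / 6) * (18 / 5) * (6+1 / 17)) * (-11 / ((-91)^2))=-10197 / 140777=-0.07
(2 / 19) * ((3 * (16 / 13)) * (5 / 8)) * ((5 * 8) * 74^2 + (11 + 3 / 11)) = 144573840 / 2717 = 53210.84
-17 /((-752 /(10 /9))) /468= 85 /1583712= 0.00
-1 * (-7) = 7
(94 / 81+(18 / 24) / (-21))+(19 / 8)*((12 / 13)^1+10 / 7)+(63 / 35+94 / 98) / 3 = 1968341 / 257985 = 7.63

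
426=426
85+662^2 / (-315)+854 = -142459 / 315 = -452.25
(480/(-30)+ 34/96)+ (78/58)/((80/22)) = -106321/6960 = -15.28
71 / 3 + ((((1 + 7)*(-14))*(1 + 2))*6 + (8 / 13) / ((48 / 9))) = -155393 / 78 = -1992.22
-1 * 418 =-418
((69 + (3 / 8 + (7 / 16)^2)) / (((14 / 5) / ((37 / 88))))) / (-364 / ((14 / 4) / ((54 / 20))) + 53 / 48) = -4492725 / 120291584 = -0.04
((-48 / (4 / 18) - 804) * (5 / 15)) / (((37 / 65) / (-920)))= 549513.51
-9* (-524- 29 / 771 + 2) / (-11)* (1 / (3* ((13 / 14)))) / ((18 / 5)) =-14087185 / 330759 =-42.59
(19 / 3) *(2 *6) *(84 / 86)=3192 / 43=74.23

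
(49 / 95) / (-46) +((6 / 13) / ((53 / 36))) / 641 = -20696881 / 1930006130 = -0.01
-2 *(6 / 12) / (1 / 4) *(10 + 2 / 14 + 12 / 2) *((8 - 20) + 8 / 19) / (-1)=-99440 / 133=-747.67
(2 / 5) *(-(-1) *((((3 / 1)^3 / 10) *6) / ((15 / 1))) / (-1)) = -54 / 125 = -0.43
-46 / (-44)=23 / 22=1.05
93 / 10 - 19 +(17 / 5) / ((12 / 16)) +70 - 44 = 125 / 6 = 20.83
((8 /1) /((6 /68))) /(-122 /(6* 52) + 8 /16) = 832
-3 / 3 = -1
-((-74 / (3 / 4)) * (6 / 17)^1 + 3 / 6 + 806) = -771.68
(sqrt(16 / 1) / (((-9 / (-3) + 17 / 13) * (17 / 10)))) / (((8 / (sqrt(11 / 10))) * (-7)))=-13 * sqrt(110) / 13328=-0.01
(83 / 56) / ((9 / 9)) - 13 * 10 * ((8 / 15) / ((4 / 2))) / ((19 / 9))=-15895 / 1064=-14.94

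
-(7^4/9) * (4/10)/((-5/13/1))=62426/225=277.45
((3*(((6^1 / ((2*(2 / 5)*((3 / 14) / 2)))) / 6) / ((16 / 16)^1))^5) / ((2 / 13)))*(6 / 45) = 136556875 / 243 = 561962.45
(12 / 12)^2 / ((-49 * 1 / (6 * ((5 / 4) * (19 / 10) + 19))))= -513 / 196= -2.62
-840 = -840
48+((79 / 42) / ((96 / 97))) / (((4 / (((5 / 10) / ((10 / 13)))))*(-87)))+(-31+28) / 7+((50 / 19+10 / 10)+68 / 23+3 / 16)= 95205184951 / 1751915520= 54.34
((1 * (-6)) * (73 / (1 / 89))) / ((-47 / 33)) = 1286406 / 47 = 27370.34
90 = 90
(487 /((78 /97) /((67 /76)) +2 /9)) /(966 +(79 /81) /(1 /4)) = 2307294477 /5212588700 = 0.44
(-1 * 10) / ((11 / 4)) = -40 / 11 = -3.64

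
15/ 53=0.28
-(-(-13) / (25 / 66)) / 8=-429 / 100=-4.29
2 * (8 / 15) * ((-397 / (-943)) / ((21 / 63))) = 6352 / 4715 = 1.35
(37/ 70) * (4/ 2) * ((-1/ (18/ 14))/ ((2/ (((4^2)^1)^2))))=-4736/ 45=-105.24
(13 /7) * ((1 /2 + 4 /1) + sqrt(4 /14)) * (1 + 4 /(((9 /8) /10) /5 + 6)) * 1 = 52117 * sqrt(14) /118041 + 156351 /11242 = 15.56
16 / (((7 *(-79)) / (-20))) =320 / 553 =0.58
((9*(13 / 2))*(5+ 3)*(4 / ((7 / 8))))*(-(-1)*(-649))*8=-77755392 / 7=-11107913.14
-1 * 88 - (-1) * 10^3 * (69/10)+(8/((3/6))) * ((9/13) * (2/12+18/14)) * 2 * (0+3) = 628676/91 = 6908.53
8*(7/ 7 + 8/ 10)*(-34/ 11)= -2448/ 55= -44.51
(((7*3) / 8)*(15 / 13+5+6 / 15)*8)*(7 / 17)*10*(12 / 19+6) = 15780744 / 4199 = 3758.21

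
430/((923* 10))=43/923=0.05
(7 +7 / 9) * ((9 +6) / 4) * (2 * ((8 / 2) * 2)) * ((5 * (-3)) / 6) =-3500 / 3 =-1166.67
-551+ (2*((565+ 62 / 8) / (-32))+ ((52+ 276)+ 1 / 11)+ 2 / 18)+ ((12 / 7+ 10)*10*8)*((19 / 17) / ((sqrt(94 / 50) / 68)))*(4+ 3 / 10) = -1638457 / 6336+ 10719040*sqrt(47) / 329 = 223103.22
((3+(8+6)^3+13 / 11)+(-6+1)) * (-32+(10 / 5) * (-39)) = -301750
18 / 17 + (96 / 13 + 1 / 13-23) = -3200 / 221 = -14.48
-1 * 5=-5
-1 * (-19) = 19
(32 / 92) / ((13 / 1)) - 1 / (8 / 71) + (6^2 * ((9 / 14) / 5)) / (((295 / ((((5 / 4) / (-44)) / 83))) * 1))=-4987918893 / 563718155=-8.85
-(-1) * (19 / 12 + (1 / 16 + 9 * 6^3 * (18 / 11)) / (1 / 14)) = 11757961 / 264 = 44537.73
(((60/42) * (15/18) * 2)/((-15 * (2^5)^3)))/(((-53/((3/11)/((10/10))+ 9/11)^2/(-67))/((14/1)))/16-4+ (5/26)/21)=871/717051232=0.00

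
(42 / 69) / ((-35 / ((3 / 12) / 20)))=-0.00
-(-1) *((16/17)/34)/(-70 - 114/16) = -64/178313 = -0.00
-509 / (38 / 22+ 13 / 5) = -27995 / 238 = -117.63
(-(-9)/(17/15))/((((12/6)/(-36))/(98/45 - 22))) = 48168/17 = 2833.41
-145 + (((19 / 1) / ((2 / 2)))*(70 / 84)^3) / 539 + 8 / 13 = -218496973 / 1513512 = -144.36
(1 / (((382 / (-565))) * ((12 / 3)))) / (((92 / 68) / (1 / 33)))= -9605 / 1159752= -0.01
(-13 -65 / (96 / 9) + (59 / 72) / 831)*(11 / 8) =-50263763 / 1914624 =-26.25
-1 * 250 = -250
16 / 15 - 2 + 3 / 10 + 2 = 41 / 30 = 1.37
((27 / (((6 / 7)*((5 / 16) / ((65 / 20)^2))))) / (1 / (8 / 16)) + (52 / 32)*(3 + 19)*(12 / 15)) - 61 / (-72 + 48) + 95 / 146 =4941887 / 8760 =564.14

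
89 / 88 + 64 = 5721 / 88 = 65.01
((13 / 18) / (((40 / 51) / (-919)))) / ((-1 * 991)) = 203099 / 237840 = 0.85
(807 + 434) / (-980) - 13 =-13981 / 980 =-14.27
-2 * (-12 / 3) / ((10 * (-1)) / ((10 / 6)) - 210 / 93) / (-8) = 31 / 256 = 0.12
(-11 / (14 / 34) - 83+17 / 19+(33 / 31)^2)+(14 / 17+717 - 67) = 1180139860 / 2172821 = 543.14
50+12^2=194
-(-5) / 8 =5 / 8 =0.62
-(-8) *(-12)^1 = -96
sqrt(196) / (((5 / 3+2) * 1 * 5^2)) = 42 / 275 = 0.15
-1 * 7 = -7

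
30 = 30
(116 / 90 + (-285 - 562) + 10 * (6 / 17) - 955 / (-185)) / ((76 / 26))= -153996947 / 537795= -286.35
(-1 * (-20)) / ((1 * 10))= 2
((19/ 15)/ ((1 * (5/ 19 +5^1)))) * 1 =0.24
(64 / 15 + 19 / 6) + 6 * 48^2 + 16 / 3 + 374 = 426323 / 30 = 14210.77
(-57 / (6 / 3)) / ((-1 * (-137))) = -57 / 274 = -0.21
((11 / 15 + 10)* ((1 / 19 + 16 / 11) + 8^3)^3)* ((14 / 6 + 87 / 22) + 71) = 1015218706663990403687 / 9038035710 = 112327361745.29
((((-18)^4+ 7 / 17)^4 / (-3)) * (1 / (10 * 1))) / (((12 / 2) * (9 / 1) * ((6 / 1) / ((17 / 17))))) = -10142910216007127431821601 / 811824120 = -12493974946207717.30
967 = 967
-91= -91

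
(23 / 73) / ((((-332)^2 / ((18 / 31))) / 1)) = 207 / 124718456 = 0.00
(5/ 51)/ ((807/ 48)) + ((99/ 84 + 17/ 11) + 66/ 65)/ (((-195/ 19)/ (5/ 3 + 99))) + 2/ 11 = -36.49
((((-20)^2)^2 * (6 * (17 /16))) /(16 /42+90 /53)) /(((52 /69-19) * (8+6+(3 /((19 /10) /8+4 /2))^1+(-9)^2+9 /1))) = -876349766250 /3433354691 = -255.25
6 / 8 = 3 / 4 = 0.75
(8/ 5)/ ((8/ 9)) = 9/ 5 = 1.80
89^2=7921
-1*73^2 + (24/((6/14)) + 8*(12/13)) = -68453/13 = -5265.62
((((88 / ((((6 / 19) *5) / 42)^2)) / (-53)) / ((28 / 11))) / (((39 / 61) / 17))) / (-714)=17.19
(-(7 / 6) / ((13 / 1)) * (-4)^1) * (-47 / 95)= -658 / 3705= -0.18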